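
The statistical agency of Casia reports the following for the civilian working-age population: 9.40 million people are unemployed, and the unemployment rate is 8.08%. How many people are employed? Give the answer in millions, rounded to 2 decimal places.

Labor force = U / u = 9.40 / 0.0808 ≈ 116.34 million.
Employed = labor force − unemployed = 116.34 − 9.40 = 106.94 million.

About 106.94 million are employed.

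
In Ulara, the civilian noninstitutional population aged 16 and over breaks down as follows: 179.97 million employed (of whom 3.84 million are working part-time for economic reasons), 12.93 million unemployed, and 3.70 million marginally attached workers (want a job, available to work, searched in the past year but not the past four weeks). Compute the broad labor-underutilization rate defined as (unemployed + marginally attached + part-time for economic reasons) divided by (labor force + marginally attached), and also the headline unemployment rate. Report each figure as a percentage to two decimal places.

Labor force = 179.97 + 12.93 = 192.90 million.
Numerator = 12.93 + 3.70 + 3.84 = 20.47 million.
Denominator = 192.90 + 3.70 = 196.60 million.
Broad rate = 20.47 / 196.60 = 10.41%.
Headline unemployment rate = 12.93 / 192.90 = 6.70%.

Broad underutilization rate ≈ 10.41%; headline unemployment rate ≈ 6.70%.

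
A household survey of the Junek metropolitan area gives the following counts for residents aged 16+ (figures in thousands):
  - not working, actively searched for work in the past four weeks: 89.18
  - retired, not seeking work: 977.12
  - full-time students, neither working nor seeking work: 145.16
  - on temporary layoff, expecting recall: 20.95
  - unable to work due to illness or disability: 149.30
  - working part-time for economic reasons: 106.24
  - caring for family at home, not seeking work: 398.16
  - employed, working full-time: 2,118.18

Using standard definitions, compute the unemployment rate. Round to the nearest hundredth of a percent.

Employed = 106.24 + 2,118.18 = 2,224.42 thousand (anyone who worked, including part-time for economic reasons, counts as employed).
Unemployed = 89.18 + 20.95 = 110.13 thousand (jobless and actively searching, or on temporary layoff).
Labor force = 2,224.42 + 110.13 = 2,334.55 thousand.
Unemployment rate = 110.13 / 2,334.55 = 4.72%.

Unemployment rate ≈ 4.72%.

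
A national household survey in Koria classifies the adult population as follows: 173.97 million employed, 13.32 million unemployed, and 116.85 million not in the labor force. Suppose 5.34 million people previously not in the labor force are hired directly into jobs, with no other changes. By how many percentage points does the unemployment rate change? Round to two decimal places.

The unemployment rate changes by −0.20 percentage points.

Initially, labor force = 173.97 + 13.32 = 187.29 million, so u = 13.32/187.29 = 7.11%.
After the change, employed and labor force both rise by 5.34; unemployed unchanged → E = 179.31, U = 13.32, labor force = 192.63 million.
New unemployment rate = 13.32 / 192.63 = 6.91%.
Change = 6.91% − 7.11% = −0.20 percentage points.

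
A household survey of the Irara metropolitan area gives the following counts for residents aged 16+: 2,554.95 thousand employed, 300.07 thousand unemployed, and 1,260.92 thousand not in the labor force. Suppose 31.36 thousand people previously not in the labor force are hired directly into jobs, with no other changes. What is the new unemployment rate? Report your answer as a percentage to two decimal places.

New unemployment rate ≈ 10.40%.

Initially, labor force = 2,554.95 + 300.07 = 2,855.02 thousand, so u = 300.07/2,855.02 = 10.51%.
After the change, employed and labor force both rise by 31.36; unemployed unchanged → E = 2,586.31, U = 300.07, labor force = 2,886.38 thousand.
New unemployment rate = 300.07 / 2,886.38 = 10.40%.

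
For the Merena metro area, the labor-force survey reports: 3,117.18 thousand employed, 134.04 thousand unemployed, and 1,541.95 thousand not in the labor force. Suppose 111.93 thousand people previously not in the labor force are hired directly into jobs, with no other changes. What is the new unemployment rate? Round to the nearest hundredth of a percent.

New unemployment rate ≈ 3.99%.

Initially, labor force = 3,117.18 + 134.04 = 3,251.22 thousand, so u = 134.04/3,251.22 = 4.12%.
After the change, employed and labor force both rise by 111.93; unemployed unchanged → E = 3,229.11, U = 134.04, labor force = 3,363.15 thousand.
New unemployment rate = 134.04 / 3,363.15 = 3.99%.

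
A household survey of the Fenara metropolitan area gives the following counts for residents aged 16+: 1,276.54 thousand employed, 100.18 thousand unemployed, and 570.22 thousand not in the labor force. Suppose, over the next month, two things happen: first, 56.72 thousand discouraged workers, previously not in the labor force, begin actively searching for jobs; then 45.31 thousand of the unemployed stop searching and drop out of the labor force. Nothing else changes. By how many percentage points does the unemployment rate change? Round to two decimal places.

Initially, labor force = 1,276.54 + 100.18 = 1,376.72 thousand, so u = 100.18/1,376.72 = 7.28%.
After the first change, unemployed and labor force both rise by 56.72 → E = 1,276.54, U = 156.90, labor force = 1,433.44 thousand.
After the second change, unemployed and labor force both fall by 45.31 → E = 1,276.54, U = 111.59, labor force = 1,388.13 thousand.
New unemployment rate = 111.59 / 1,388.13 = 8.04%.
Change = 8.04% − 7.28% = +0.76 percentage points.

The unemployment rate changes by +0.76 percentage points.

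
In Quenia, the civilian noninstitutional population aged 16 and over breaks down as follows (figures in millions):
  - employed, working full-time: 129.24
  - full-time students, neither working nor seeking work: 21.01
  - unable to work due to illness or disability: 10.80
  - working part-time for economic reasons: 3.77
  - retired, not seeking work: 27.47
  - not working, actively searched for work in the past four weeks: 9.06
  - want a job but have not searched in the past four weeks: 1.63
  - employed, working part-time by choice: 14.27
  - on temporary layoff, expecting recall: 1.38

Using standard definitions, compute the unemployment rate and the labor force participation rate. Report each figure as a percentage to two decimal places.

Employed = 129.24 + 3.77 + 14.27 = 147.28 million (anyone who worked, including part-time for economic reasons, counts as employed).
Unemployed = 9.06 + 1.38 = 10.44 million (jobless and actively searching, or on temporary layoff).
Labor force = 147.28 + 10.44 = 157.72 million.
Not in labor force = 21.01 + 10.80 + 27.47 + 1.63 = 60.91 million (those not working and not actively searching are outside the labor force — including those who want a job but have given up searching).
Civilian working-age population = 157.72 + 60.91 = 218.63 million.
Unemployment rate = 10.44 / 157.72 = 6.62%.
Labor force participation rate = 157.72 / 218.63 = 72.14%.

Unemployment rate ≈ 6.62%; labor force participation rate ≈ 72.14%.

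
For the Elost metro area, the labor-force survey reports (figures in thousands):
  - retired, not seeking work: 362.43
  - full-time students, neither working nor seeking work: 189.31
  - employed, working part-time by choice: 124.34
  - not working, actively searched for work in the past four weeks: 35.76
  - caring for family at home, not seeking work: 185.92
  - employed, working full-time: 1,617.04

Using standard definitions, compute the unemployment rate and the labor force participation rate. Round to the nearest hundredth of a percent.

Employed = 124.34 + 1,617.04 = 1,741.38 thousand.
Unemployed = 35.76 thousand.
Labor force = 1,741.38 + 35.76 = 1,777.14 thousand.
Not in labor force = 362.43 + 189.31 + 185.92 = 737.66 thousand (those not working and not actively searching are outside the labor force).
Civilian working-age population = 1,777.14 + 737.66 = 2,514.80 thousand.
Unemployment rate = 35.76 / 1,777.14 = 2.01%.
Labor force participation rate = 1,777.14 / 2,514.80 = 70.67%.

Unemployment rate ≈ 2.01%; labor force participation rate ≈ 70.67%.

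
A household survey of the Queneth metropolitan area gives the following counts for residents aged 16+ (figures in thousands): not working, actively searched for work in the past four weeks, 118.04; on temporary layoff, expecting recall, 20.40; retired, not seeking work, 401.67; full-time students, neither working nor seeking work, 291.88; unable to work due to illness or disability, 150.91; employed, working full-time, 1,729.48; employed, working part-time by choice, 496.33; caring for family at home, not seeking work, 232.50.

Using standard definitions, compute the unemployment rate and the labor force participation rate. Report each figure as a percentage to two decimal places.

Employed = 1,729.48 + 496.33 = 2,225.81 thousand.
Unemployed = 118.04 + 20.40 = 138.44 thousand (jobless and actively searching, or on temporary layoff).
Labor force = 2,225.81 + 138.44 = 2,364.25 thousand.
Not in labor force = 401.67 + 291.88 + 150.91 + 232.50 = 1,076.96 thousand (those not working and not actively searching are outside the labor force).
Civilian working-age population = 2,364.25 + 1,076.96 = 3,441.21 thousand.
Unemployment rate = 138.44 / 2,364.25 = 5.86%.
Labor force participation rate = 2,364.25 / 3,441.21 = 68.70%.

Unemployment rate ≈ 5.86%; labor force participation rate ≈ 68.70%.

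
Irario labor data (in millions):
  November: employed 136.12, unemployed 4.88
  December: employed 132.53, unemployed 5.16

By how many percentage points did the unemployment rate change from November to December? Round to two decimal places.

November: labor force = 136.12 + 4.88 = 141.00; u = 4.88/141.00 = 3.46%.
December: labor force = 132.53 + 5.16 = 137.69; u = 5.16/137.69 = 3.75%.
Change = 3.75% − 3.46% = +0.29 pp.

The unemployment rate changed by +0.29 percentage points.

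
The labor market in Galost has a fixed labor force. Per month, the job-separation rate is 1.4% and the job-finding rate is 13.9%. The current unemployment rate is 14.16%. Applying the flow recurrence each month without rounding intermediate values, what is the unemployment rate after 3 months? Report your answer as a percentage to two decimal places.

With a fixed labor force, u_{t+1} = u_t + s·(1−u_t) − f·u_t = u_t·(1−s−f) + s.
Here 1−s−f = 0.847 and s = 0.014.
u_1 = 0.141600 × 0.847 + 0.014 = 0.133935.
u_2 = 0.133935 × 0.847 + 0.014 = 0.127443.
u_3 = 0.127443 × 0.847 + 0.014 = 0.121944.

Unemployment rate after three months ≈ 12.19%.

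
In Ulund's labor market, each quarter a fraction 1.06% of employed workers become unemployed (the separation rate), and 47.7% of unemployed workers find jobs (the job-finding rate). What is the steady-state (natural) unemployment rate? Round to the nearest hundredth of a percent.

Steady-state unemployment rate ≈ 2.17%.

At steady state the flows balance: s·E = f·U, so U/(E+U) = s/(s+f).
u* = 1.06 / (1.06 + 47.7) = 1.06 / 48.76 = 2.17%.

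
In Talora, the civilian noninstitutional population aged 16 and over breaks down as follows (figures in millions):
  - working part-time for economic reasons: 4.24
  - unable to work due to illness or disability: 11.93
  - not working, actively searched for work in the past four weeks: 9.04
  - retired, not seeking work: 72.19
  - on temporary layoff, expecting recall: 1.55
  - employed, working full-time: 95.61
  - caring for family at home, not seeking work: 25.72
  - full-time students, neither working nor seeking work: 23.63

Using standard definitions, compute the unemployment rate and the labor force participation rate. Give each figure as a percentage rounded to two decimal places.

Unemployment rate ≈ 9.59%; labor force participation rate ≈ 45.28%.

Employed = 4.24 + 95.61 = 99.85 million (anyone who worked, including part-time for economic reasons, counts as employed).
Unemployed = 9.04 + 1.55 = 10.59 million (jobless and actively searching, or on temporary layoff).
Labor force = 99.85 + 10.59 = 110.44 million.
Not in labor force = 11.93 + 72.19 + 25.72 + 23.63 = 133.47 million (those not working and not actively searching are outside the labor force).
Civilian working-age population = 110.44 + 133.47 = 243.91 million.
Unemployment rate = 10.59 / 110.44 = 9.59%.
Labor force participation rate = 110.44 / 243.91 = 45.28%.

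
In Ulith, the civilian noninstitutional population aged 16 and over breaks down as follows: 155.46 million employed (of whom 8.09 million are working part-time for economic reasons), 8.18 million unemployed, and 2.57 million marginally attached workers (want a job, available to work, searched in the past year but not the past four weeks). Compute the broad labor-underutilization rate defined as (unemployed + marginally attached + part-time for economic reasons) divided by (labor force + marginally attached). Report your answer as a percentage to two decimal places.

Labor force = 155.46 + 8.18 = 163.64 million.
Numerator = 8.18 + 2.57 + 8.09 = 18.84 million.
Denominator = 163.64 + 2.57 = 166.21 million.
Broad rate = 18.84 / 166.21 = 11.34%.

Broad underutilization rate ≈ 11.34%.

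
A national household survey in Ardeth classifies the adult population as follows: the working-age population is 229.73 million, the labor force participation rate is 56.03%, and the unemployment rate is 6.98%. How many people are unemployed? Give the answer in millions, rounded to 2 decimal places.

Labor force = 0.5603 × 229.73 = 128.72 million.
Unemployed = 0.0698 × 128.72 ≈ 8.98 million.

About 8.98 million are unemployed.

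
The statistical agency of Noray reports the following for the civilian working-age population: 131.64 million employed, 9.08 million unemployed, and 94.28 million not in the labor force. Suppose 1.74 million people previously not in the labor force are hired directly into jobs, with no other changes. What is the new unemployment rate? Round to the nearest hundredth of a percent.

New unemployment rate ≈ 6.37%.

Initially, labor force = 131.64 + 9.08 = 140.72 million, so u = 9.08/140.72 = 6.45%.
After the change, employed and labor force both rise by 1.74; unemployed unchanged → E = 133.38, U = 9.08, labor force = 142.46 million.
New unemployment rate = 9.08 / 142.46 = 6.37%.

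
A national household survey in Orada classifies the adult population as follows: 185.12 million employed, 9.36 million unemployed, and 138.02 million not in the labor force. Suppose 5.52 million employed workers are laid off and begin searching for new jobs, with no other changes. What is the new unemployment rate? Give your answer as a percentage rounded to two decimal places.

New unemployment rate ≈ 7.65%.

Initially, labor force = 185.12 + 9.36 = 194.48 million, so u = 9.36/194.48 = 4.81%.
After the change, employed falls and unemployed rises by 5.52; labor force unchanged → E = 179.60, U = 14.88, labor force = 194.48 million.
New unemployment rate = 14.88 / 194.48 = 7.65%.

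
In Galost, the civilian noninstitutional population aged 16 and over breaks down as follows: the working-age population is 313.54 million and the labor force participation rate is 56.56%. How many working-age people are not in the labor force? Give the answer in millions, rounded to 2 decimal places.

Share not in the labor force = 1 − 0.5656 = 0.4344.
Not in labor force = 0.4344 × 313.54 ≈ 136.20 million.

About 136.20 million are not in the labor force.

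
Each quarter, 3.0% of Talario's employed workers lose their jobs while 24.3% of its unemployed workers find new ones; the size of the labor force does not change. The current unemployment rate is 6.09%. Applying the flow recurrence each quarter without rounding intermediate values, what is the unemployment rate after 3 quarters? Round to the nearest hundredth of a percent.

Unemployment rate after three quarters ≈ 9.11%.

With a fixed labor force, u_{t+1} = u_t + s·(1−u_t) − f·u_t = u_t·(1−s−f) + s.
Here 1−s−f = 0.727 and s = 0.030.
u_1 = 0.060900 × 0.727 + 0.030 = 0.074274.
u_2 = 0.074274 × 0.727 + 0.030 = 0.083997.
u_3 = 0.083997 × 0.727 + 0.030 = 0.091066.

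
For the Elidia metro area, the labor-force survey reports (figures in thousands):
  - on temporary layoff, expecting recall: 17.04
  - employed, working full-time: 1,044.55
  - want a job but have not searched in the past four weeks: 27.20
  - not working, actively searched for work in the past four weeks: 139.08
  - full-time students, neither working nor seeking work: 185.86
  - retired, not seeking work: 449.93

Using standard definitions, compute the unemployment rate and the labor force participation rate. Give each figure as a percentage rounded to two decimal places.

Employed = 1,044.55 thousand.
Unemployed = 17.04 + 139.08 = 156.12 thousand (jobless and actively searching, or on temporary layoff).
Labor force = 1,044.55 + 156.12 = 1,200.67 thousand.
Not in labor force = 27.20 + 185.86 + 449.93 = 662.99 thousand (those not working and not actively searching are outside the labor force — including those who want a job but have given up searching).
Civilian working-age population = 1,200.67 + 662.99 = 1,863.66 thousand.
Unemployment rate = 156.12 / 1,200.67 = 13.00%.
Labor force participation rate = 1,200.67 / 1,863.66 = 64.43%.

Unemployment rate ≈ 13.00%; labor force participation rate ≈ 64.43%.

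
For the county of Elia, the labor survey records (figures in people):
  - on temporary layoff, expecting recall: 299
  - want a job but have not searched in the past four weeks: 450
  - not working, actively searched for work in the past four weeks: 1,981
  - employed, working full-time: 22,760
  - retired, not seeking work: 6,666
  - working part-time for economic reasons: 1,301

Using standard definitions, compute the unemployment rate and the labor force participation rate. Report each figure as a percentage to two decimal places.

Unemployment rate ≈ 8.66%; labor force participation rate ≈ 78.73%.

Employed = 22,760 + 1,301 = 24,061 (anyone who worked, including part-time for economic reasons, counts as employed).
Unemployed = 299 + 1,981 = 2,280 (jobless and actively searching, or on temporary layoff).
Labor force = 24,061 + 2,280 = 26,341.
Not in labor force = 450 + 6,666 = 7,116 (those not working and not actively searching are outside the labor force — including those who want a job but have given up searching).
Civilian working-age population = 26,341 + 7,116 = 33,457.
Unemployment rate = 2,280 / 26,341 = 8.66%.
Labor force participation rate = 26,341 / 33,457 = 78.73%.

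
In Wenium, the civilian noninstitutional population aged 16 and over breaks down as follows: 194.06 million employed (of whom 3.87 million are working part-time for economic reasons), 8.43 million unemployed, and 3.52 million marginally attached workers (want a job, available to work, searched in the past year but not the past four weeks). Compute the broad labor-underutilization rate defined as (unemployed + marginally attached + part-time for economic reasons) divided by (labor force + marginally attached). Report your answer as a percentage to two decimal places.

Labor force = 194.06 + 8.43 = 202.49 million.
Numerator = 8.43 + 3.52 + 3.87 = 15.82 million.
Denominator = 202.49 + 3.52 = 206.01 million.
Broad rate = 15.82 / 206.01 = 7.68%.

Broad underutilization rate ≈ 7.68%.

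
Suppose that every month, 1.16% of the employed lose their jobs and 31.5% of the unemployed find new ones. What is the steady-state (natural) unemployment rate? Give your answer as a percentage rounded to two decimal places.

Steady-state unemployment rate ≈ 3.55%.

At steady state the flows balance: s·E = f·U, so U/(E+U) = s/(s+f).
u* = 1.16 / (1.16 + 31.5) = 1.16 / 32.66 = 3.55%.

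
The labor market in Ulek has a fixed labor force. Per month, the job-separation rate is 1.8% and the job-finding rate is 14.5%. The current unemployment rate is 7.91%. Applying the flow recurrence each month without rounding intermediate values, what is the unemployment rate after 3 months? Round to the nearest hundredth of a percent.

Unemployment rate after three months ≈ 9.21%.

With a fixed labor force, u_{t+1} = u_t + s·(1−u_t) − f·u_t = u_t·(1−s−f) + s.
Here 1−s−f = 0.837 and s = 0.018.
u_1 = 0.079100 × 0.837 + 0.018 = 0.084207.
u_2 = 0.084207 × 0.837 + 0.018 = 0.088481.
u_3 = 0.088481 × 0.837 + 0.018 = 0.092059.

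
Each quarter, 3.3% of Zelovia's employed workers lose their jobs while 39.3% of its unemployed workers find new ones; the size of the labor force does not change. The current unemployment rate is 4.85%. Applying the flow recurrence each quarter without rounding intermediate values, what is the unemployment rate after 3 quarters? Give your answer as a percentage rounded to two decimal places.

Unemployment rate after three quarters ≈ 7.20%.

With a fixed labor force, u_{t+1} = u_t + s·(1−u_t) − f·u_t = u_t·(1−s−f) + s.
Here 1−s−f = 0.574 and s = 0.033.
u_1 = 0.048500 × 0.574 + 0.033 = 0.060839.
u_2 = 0.060839 × 0.574 + 0.033 = 0.067922.
u_3 = 0.067922 × 0.574 + 0.033 = 0.071987.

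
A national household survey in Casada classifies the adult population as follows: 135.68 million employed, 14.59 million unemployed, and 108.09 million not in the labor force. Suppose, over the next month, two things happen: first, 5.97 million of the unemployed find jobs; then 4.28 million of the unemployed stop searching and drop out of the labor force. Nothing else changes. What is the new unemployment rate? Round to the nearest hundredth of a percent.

New unemployment rate ≈ 2.97%.

Initially, labor force = 135.68 + 14.59 = 150.27 million, so u = 14.59/150.27 = 9.71%.
After the first change, unemployed falls and employed rises by 5.97; labor force unchanged → E = 141.65, U = 8.62, labor force = 150.27 million.
After the second change, unemployed and labor force both fall by 4.28 → E = 141.65, U = 4.34, labor force = 145.99 million.
New unemployment rate = 4.34 / 145.99 = 2.97%.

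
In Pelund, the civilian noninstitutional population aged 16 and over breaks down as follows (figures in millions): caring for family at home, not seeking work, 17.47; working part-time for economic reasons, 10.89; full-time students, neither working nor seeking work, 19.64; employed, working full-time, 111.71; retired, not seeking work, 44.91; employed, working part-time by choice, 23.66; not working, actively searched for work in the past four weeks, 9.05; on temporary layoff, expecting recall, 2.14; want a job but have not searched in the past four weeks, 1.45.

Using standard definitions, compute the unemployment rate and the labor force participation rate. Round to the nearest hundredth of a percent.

Employed = 10.89 + 111.71 + 23.66 = 146.26 million (anyone who worked, including part-time for economic reasons, counts as employed).
Unemployed = 9.05 + 2.14 = 11.19 million (jobless and actively searching, or on temporary layoff).
Labor force = 146.26 + 11.19 = 157.45 million.
Not in labor force = 17.47 + 19.64 + 44.91 + 1.45 = 83.47 million (those not working and not actively searching are outside the labor force — including those who want a job but have given up searching).
Civilian working-age population = 157.45 + 83.47 = 240.92 million.
Unemployment rate = 11.19 / 157.45 = 7.11%.
Labor force participation rate = 157.45 / 240.92 = 65.35%.

Unemployment rate ≈ 7.11%; labor force participation rate ≈ 65.35%.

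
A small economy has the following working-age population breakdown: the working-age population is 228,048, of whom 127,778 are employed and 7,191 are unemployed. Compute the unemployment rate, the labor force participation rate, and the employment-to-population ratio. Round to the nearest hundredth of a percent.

Labor force = employed + unemployed = 127,778 + 7,191 = 134,969.
Unemployment rate = 7,191 / 134,969 = 5.33%.
Labor force participation rate = 134,969 / 228,048 = 59.18%.
Employment-population ratio = 127,778 / 228,048 = 56.03%.

Unemployment rate ≈ 5.33%; labor force participation rate ≈ 59.18%; employment-population ratio ≈ 56.03%.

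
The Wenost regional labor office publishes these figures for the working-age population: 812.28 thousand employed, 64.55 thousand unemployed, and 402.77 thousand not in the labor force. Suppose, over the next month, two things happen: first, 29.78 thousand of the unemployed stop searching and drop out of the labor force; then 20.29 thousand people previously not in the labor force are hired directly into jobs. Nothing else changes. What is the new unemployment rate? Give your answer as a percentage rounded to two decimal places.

Initially, labor force = 812.28 + 64.55 = 876.83 thousand, so u = 64.55/876.83 = 7.36%.
After the first change, unemployed and labor force both fall by 29.78 → E = 812.28, U = 34.77, labor force = 847.05 thousand.
After the second change, employed and labor force both rise by 20.29; unemployed unchanged → E = 832.57, U = 34.77, labor force = 867.34 thousand.
New unemployment rate = 34.77 / 867.34 = 4.01%.

New unemployment rate ≈ 4.01%.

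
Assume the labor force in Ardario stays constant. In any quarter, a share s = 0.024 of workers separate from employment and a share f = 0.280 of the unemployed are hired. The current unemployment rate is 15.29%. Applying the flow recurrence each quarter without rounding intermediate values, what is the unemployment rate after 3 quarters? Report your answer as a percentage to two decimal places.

With a fixed labor force, u_{t+1} = u_t + s·(1−u_t) − f·u_t = u_t·(1−s−f) + s.
Here 1−s−f = 0.696 and s = 0.024.
u_1 = 0.152900 × 0.696 + 0.024 = 0.130418.
u_2 = 0.130418 × 0.696 + 0.024 = 0.114771.
u_3 = 0.114771 × 0.696 + 0.024 = 0.103881.

Unemployment rate after three quarters ≈ 10.39%.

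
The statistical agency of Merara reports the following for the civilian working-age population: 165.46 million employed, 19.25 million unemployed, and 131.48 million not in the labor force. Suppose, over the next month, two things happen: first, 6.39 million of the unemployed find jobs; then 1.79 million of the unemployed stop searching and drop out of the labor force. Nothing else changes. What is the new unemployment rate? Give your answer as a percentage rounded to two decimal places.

Initially, labor force = 165.46 + 19.25 = 184.71 million, so u = 19.25/184.71 = 10.42%.
After the first change, unemployed falls and employed rises by 6.39; labor force unchanged → E = 171.85, U = 12.86, labor force = 184.71 million.
After the second change, unemployed and labor force both fall by 1.79 → E = 171.85, U = 11.07, labor force = 182.92 million.
New unemployment rate = 11.07 / 182.92 = 6.05%.

New unemployment rate ≈ 6.05%.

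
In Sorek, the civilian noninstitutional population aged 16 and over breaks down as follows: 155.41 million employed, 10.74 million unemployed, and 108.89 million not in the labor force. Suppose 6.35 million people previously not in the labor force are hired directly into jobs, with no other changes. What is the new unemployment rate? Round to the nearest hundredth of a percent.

Initially, labor force = 155.41 + 10.74 = 166.15 million, so u = 10.74/166.15 = 6.46%.
After the change, employed and labor force both rise by 6.35; unemployed unchanged → E = 161.76, U = 10.74, labor force = 172.50 million.
New unemployment rate = 10.74 / 172.50 = 6.23%.

New unemployment rate ≈ 6.23%.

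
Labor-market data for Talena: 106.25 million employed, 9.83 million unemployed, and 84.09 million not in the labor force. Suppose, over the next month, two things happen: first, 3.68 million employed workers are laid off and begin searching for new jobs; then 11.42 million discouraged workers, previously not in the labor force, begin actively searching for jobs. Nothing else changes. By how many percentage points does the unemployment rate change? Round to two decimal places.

Initially, labor force = 106.25 + 9.83 = 116.08 million, so u = 9.83/116.08 = 8.47%.
After the first change, employed falls and unemployed rises by 3.68; labor force unchanged → E = 102.57, U = 13.51, labor force = 116.08 million.
After the second change, unemployed and labor force both rise by 11.42 → E = 102.57, U = 24.93, labor force = 127.50 million.
New unemployment rate = 24.93 / 127.50 = 19.55%.
Change = 19.55% − 8.47% = +11.08 percentage points.

The unemployment rate changes by +11.08 percentage points.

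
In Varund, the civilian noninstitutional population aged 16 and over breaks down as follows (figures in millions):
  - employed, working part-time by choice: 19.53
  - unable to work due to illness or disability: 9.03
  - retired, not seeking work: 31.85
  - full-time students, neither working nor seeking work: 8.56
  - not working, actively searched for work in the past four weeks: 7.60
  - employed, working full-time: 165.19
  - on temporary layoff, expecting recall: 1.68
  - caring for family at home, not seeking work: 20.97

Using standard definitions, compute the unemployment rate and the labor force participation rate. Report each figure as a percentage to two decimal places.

Unemployment rate ≈ 4.78%; labor force participation rate ≈ 73.37%.

Employed = 19.53 + 165.19 = 184.72 million.
Unemployed = 7.60 + 1.68 = 9.28 million (jobless and actively searching, or on temporary layoff).
Labor force = 184.72 + 9.28 = 194.00 million.
Not in labor force = 9.03 + 31.85 + 8.56 + 20.97 = 70.41 million (those not working and not actively searching are outside the labor force).
Civilian working-age population = 194.00 + 70.41 = 264.41 million.
Unemployment rate = 9.28 / 194.00 = 4.78%.
Labor force participation rate = 194.00 / 264.41 = 73.37%.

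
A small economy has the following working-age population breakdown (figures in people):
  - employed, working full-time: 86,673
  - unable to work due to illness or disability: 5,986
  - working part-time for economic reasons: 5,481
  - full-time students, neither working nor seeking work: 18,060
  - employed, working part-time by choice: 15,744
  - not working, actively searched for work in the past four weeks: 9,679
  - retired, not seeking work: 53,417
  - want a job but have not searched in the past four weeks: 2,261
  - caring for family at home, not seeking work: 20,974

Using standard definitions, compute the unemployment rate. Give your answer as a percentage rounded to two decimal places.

Employed = 86,673 + 5,481 + 15,744 = 107,898 (anyone who worked, including part-time for economic reasons, counts as employed).
Unemployed = 9,679.
Labor force = 107,898 + 9,679 = 117,577.
Unemployment rate = 9,679 / 117,577 = 8.23%.

Unemployment rate ≈ 8.23%.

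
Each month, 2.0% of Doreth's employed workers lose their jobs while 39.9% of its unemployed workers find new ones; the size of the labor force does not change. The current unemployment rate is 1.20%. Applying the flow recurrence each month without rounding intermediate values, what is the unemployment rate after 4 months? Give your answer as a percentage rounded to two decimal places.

Unemployment rate after four months ≈ 4.37%.

With a fixed labor force, u_{t+1} = u_t + s·(1−u_t) − f·u_t = u_t·(1−s−f) + s.
Here 1−s−f = 0.581 and s = 0.020.
u_1 = 0.012000 × 0.581 + 0.020 = 0.026972.
u_2 = 0.026972 × 0.581 + 0.020 = 0.035671.
u_3 = 0.035671 × 0.581 + 0.020 = 0.040725.
u_4 = 0.040725 × 0.581 + 0.020 = 0.043661.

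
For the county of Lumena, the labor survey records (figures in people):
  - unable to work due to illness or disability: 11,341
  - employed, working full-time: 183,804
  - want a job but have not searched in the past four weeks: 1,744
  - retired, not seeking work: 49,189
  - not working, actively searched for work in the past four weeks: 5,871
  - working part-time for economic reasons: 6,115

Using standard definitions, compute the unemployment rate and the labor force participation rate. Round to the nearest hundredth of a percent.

Employed = 183,804 + 6,115 = 189,919 (anyone who worked, including part-time for economic reasons, counts as employed).
Unemployed = 5,871.
Labor force = 189,919 + 5,871 = 195,790.
Not in labor force = 11,341 + 1,744 + 49,189 = 62,274 (those not working and not actively searching are outside the labor force — including those who want a job but have given up searching).
Civilian working-age population = 195,790 + 62,274 = 258,064.
Unemployment rate = 5,871 / 195,790 = 3.00%.
Labor force participation rate = 195,790 / 258,064 = 75.87%.

Unemployment rate ≈ 3.00%; labor force participation rate ≈ 75.87%.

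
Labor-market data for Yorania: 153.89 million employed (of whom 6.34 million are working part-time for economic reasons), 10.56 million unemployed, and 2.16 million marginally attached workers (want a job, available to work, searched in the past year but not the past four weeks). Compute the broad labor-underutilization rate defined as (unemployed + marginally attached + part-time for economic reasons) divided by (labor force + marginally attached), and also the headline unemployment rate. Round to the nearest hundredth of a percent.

Broad underutilization rate ≈ 11.44%; headline unemployment rate ≈ 6.42%.

Labor force = 153.89 + 10.56 = 164.45 million.
Numerator = 10.56 + 2.16 + 6.34 = 19.06 million.
Denominator = 164.45 + 2.16 = 166.61 million.
Broad rate = 19.06 / 166.61 = 11.44%.
Headline unemployment rate = 10.56 / 164.45 = 6.42%.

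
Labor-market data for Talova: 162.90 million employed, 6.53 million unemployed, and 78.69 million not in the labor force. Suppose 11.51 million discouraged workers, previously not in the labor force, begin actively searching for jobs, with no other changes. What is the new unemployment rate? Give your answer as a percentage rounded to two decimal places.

Initially, labor force = 162.90 + 6.53 = 169.43 million, so u = 6.53/169.43 = 3.85%.
After the change, unemployed and labor force both rise by 11.51 → E = 162.90, U = 18.04, labor force = 180.94 million.
New unemployment rate = 18.04 / 180.94 = 9.97%.

New unemployment rate ≈ 9.97%.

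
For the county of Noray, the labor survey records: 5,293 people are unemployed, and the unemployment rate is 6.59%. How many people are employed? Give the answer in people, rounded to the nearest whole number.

About 75,026 are employed.

Labor force = U / u = 5,293 / 0.0659 ≈ 80,319.
Employed = labor force − unemployed = 80,319 − 5,293 = 75,026.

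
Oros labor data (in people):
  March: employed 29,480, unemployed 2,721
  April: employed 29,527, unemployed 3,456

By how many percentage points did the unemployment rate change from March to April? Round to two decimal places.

March: labor force = 29,480 + 2,721 = 32,201; u = 2,721/32,201 = 8.45%.
April: labor force = 29,527 + 3,456 = 32,983; u = 3,456/32,983 = 10.48%.
Change = 10.48% − 8.45% = +2.03 pp.

The unemployment rate changed by +2.03 percentage points.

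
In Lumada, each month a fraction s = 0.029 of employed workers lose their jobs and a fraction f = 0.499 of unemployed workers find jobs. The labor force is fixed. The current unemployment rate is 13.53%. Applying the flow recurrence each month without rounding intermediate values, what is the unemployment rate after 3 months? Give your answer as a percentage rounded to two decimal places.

Unemployment rate after three months ≈ 6.34%.

With a fixed labor force, u_{t+1} = u_t + s·(1−u_t) − f·u_t = u_t·(1−s−f) + s.
Here 1−s−f = 0.472 and s = 0.029.
u_1 = 0.135300 × 0.472 + 0.029 = 0.092862.
u_2 = 0.092862 × 0.472 + 0.029 = 0.072831.
u_3 = 0.072831 × 0.472 + 0.029 = 0.063376.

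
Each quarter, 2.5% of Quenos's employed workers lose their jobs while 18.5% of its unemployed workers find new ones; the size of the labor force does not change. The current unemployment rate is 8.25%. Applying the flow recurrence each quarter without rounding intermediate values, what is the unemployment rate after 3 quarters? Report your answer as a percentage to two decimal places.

Unemployment rate after three quarters ≈ 10.10%.

With a fixed labor force, u_{t+1} = u_t + s·(1−u_t) − f·u_t = u_t·(1−s−f) + s.
Here 1−s−f = 0.790 and s = 0.025.
u_1 = 0.082500 × 0.790 + 0.025 = 0.090175.
u_2 = 0.090175 × 0.790 + 0.025 = 0.096238.
u_3 = 0.096238 × 0.790 + 0.025 = 0.101028.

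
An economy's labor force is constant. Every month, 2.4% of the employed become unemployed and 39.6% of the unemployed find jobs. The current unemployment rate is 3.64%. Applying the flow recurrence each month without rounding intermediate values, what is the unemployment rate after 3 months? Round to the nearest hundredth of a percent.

Unemployment rate after three months ≈ 5.31%.

With a fixed labor force, u_{t+1} = u_t + s·(1−u_t) − f·u_t = u_t·(1−s−f) + s.
Here 1−s−f = 0.580 and s = 0.024.
u_1 = 0.036400 × 0.580 + 0.024 = 0.045112.
u_2 = 0.045112 × 0.580 + 0.024 = 0.050165.
u_3 = 0.050165 × 0.580 + 0.024 = 0.053096.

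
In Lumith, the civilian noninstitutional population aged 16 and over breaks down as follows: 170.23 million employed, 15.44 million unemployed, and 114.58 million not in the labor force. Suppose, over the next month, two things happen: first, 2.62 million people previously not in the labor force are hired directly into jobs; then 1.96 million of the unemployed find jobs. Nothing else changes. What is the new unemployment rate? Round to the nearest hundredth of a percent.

Initially, labor force = 170.23 + 15.44 = 185.67 million, so u = 15.44/185.67 = 8.32%.
After the first change, employed and labor force both rise by 2.62; unemployed unchanged → E = 172.85, U = 15.44, labor force = 188.29 million.
After the second change, unemployed falls and employed rises by 1.96; labor force unchanged → E = 174.81, U = 13.48, labor force = 188.29 million.
New unemployment rate = 13.48 / 188.29 = 7.16%.

New unemployment rate ≈ 7.16%.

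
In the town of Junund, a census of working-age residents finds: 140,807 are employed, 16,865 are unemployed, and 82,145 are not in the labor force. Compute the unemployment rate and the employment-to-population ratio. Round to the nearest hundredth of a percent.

Labor force = employed + unemployed = 140,807 + 16,865 = 157,672.
Working-age population = 157,672 + 82,145 = 239,817.
Unemployment rate = 16,865 / 157,672 = 10.70%.
Employment-population ratio = 140,807 / 239,817 = 58.71%.

Unemployment rate ≈ 10.70%; employment-population ratio ≈ 58.71%.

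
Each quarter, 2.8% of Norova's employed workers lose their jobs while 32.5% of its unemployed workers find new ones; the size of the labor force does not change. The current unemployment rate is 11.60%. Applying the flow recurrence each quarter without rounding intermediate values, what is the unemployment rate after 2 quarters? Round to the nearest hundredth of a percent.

Unemployment rate after two quarters ≈ 9.47%.

With a fixed labor force, u_{t+1} = u_t + s·(1−u_t) − f·u_t = u_t·(1−s−f) + s.
Here 1−s−f = 0.647 and s = 0.028.
u_1 = 0.116000 × 0.647 + 0.028 = 0.103052.
u_2 = 0.103052 × 0.647 + 0.028 = 0.094675.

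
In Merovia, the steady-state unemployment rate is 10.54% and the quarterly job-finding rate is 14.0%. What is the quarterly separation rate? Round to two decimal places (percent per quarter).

From u* = s/(s+f): s = u·f/(1−u).
s = 0.1054 × 14.0 / (1 − 0.1054) = 1.4756 / 0.8946 ≈ 1.65% per quarter.

Separation rate ≈ 1.65% per quarter.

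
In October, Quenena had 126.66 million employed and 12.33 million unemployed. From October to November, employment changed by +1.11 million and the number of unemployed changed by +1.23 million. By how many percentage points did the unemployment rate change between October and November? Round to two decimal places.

October: labor force = 126.66 + 12.33 = 138.99; u = 12.33/138.99 = 8.87%.
November: labor force = 127.77 + 13.56 = 141.33; u = 13.56/141.33 = 9.59%.
Change = 9.59% − 8.87% = +0.72 pp.

The unemployment rate changed by +0.72 percentage points.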